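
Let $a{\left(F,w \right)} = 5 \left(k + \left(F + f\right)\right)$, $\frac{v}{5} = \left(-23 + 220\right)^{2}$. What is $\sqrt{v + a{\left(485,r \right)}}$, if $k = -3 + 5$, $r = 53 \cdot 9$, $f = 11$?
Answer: $\sqrt{196535} \approx 443.32$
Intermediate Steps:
$r = 477$
$k = 2$
$v = 194045$ ($v = 5 \left(-23 + 220\right)^{2} = 5 \cdot 197^{2} = 5 \cdot 38809 = 194045$)
$a{\left(F,w \right)} = 65 + 5 F$ ($a{\left(F,w \right)} = 5 \left(2 + \left(F + 11\right)\right) = 5 \left(2 + \left(11 + F\right)\right) = 5 \left(13 + F\right) = 65 + 5 F$)
$\sqrt{v + a{\left(485,r \right)}} = \sqrt{194045 + \left(65 + 5 \cdot 485\right)} = \sqrt{194045 + \left(65 + 2425\right)} = \sqrt{194045 + 2490} = \sqrt{196535}$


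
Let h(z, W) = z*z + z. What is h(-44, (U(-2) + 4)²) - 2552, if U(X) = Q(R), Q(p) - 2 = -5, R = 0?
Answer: -660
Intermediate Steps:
Q(p) = -3 (Q(p) = 2 - 5 = -3)
U(X) = -3
h(z, W) = z + z² (h(z, W) = z² + z = z + z²)
h(-44, (U(-2) + 4)²) - 2552 = -44*(1 - 44) - 2552 = -44*(-43) - 2552 = 1892 - 2552 = -660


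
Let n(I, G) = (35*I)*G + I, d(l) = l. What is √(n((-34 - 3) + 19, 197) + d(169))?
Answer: I*√123959 ≈ 352.08*I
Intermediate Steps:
n(I, G) = I + 35*G*I (n(I, G) = 35*G*I + I = I + 35*G*I)
√(n((-34 - 3) + 19, 197) + d(169)) = √(((-34 - 3) + 19)*(1 + 35*197) + 169) = √((-37 + 19)*(1 + 6895) + 169) = √(-18*6896 + 169) = √(-124128 + 169) = √(-123959) = I*√123959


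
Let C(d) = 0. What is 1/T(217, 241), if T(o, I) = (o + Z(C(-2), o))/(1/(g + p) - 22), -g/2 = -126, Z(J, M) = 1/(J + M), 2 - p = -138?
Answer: -267313/2637040 ≈ -0.10137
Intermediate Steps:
p = 140 (p = 2 - 1*(-138) = 2 + 138 = 140)
g = 252 (g = -2*(-126) = 252)
T(o, I) = -392*o/8623 - 392/(8623*o) (T(o, I) = (o + 1/(0 + o))/(1/(252 + 140) - 22) = (o + 1/o)/(1/392 - 22) = (o + 1/o)/(-8623/392) = (o + 1/o)*(-392/8623) = -392*o/8623 - 392/(8623*o))
1/T(217, 241) = 1/((392/8623)*(-1 - 1*217²)/217) = 1/((392/8623)*(1/217)*(-1 - 1*47089)) = 1/((392/8623)*(1/217)*(-1 - 47089)) = 1/((392/8623)*(1/217)*(-47090)) = 1/(-2637040/267313) = -267313/2637040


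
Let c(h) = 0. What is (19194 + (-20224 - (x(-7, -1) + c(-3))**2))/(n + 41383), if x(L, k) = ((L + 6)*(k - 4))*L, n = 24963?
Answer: -2255/66346 ≈ -0.033988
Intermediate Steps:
x(L, k) = L*(-4 + k)*(6 + L) (x(L, k) = ((6 + L)*(-4 + k))*L = ((-4 + k)*(6 + L))*L = L*(-4 + k)*(6 + L))
(19194 + (-20224 - (x(-7, -1) + c(-3))**2))/(n + 41383) = (19194 + (-20224 - (-7*(-24 - 4*(-7) + 6*(-1) - 7*(-1)) + 0)**2))/(24963 + 41383) = (19194 + (-20224 - (-7*(-24 + 28 - 6 + 7) + 0)**2))/66346 = (19194 + (-20224 - (-7*5 + 0)**2))*(1/66346) = (19194 + (-20224 - (-35 + 0)**2))*(1/66346) = (19194 + (-20224 - 1*(-35)**2))*(1/66346) = (19194 + (-20224 - 1*1225))*(1/66346) = (19194 + (-20224 - 1225))*(1/66346) = (19194 - 21449)*(1/66346) = -2255*1/66346 = -2255/66346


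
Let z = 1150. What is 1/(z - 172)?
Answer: 1/978 ≈ 0.0010225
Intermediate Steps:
1/(z - 172) = 1/(1150 - 172) = 1/978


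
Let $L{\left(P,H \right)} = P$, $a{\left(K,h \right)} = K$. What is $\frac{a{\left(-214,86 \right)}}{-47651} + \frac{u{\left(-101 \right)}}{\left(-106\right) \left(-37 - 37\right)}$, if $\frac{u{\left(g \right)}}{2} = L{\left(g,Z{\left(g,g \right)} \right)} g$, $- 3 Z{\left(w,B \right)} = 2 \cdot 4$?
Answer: $\frac{486927159}{186887222} \approx 2.6055$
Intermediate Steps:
$Z{\left(w,B \right)} = - \frac{8}{3}$ ($Z{\left(w,B \right)} = - \frac{2 \cdot 4}{3} = \left(- \frac{1}{3}\right) 8 = - \frac{8}{3}$)
$u{\left(g \right)} = 2 g^{2}$ ($u{\left(g \right)} = 2 g g = 2 g^{2}$)
$\frac{a{\left(-214,86 \right)}}{-47651} + \frac{u{\left(-101 \right)}}{\left(-106\right) \left(-37 - 37\right)} = - \frac{214}{-47651} + \frac{2 \left(-101\right)^{2}}{\left(-106\right) \left(-37 - 37\right)} = \left(-214\right) \left(- \frac{1}{47651}\right) + \frac{2 \cdot 10201}{\left(-106\right) \left(-74\right)} = \frac{214}{47651} + \frac{20402}{7844} = \frac{214}{47651} + 20402 \cdot \frac{1}{7844} = \frac{214}{47651} + \frac{10201}{3922} = \frac{486927159}{186887222}$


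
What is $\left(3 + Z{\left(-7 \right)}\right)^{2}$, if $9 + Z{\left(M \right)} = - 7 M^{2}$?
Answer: $121801$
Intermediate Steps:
$Z{\left(M \right)} = -9 - 7 M^{2}$
$\left(3 + Z{\left(-7 \right)}\right)^{2} = \left(3 - \left(9 + 7 \left(-7\right)^{2}\right)\right)^{2} = \left(3 - 352\right)^{2} = \left(-349\right)^{2} = 121801$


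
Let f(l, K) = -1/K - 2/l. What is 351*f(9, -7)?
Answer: -195/7 ≈ -27.857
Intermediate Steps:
351*f(9, -7) = 351*(-1/(-7) - 2/9) = 351*(-1*(-⅐) - 2*⅑) = 351*(⅐ - 2/9) = 351*(-5/63) = -195/7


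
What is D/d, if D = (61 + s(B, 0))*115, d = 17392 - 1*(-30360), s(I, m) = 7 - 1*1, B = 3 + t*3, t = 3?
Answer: 7705/47752 ≈ 0.16135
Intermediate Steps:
B = 12 (B = 3 + 3*3 = 3 + 9 = 12)
s(I, m) = 6 (s(I, m) = 7 - 1 = 6)
d = 47752 (d = 17392 + 30360 = 47752)
D = 7705 (D = (61 + 6)*115 = 67*115 = 7705)
D/d = 7705/47752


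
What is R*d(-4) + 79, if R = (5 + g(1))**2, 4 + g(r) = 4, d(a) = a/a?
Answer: 104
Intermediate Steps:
d(a) = 1
g(r) = 0 (g(r) = -4 + 4 = 0)
R = 25 (R = (5 + 0)**2 = 5**2 = 25)
R*d(-4) + 79 = 25*1 + 79 = 25 + 79 = 104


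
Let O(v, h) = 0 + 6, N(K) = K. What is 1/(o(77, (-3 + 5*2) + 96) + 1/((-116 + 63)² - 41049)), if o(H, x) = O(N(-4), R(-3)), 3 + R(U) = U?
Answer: 38240/229439 ≈ 0.16667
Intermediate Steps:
R(U) = -3 + U
O(v, h) = 6
o(H, x) = 6
1/(o(77, (-3 + 5*2) + 96) + 1/((-116 + 63)² - 41049)) = 1/(6 + 1/((-116 + 63)² - 41049)) = 1/(6 + 1/((-53)² - 41049)) = 1/(6 + 1/(2809 - 41049)) = 1/(6 + 1/(-38240)) = 1/(6 - 1/38240) = 1/(229439/38240) = 38240/229439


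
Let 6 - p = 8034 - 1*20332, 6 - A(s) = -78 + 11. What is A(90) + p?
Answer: 12377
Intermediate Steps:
A(s) = 73 (A(s) = 6 - (-78 + 11) = 6 - 1*(-67) = 6 + 67 = 73)
p = 12304 (p = 6 - (8034 - 1*20332) = 6 - (8034 - 20332) = 6 - 1*(-12298) = 6 + 12298 = 12304)
A(90) + p = 73 + 12304 = 12377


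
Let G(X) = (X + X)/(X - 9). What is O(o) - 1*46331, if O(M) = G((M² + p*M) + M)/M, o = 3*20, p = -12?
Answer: -135796063/2931 ≈ -46331.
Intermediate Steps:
o = 60
G(X) = 2*X/(-9 + X) (G(X) = (2*X)/(-9 + X) = 2*X/(-9 + X))
O(M) = 2*(M² - 11*M)/(M*(-9 + M² - 11*M)) (O(M) = (2*((M² - 12*M) + M)/(-9 + ((M² - 12*M) + M)))/M = (2*(M² - 11*M)/(-9 + (M² - 11*M)))/M = (2*(M² - 11*M)/(-9 + M² - 11*M))/M = 2*(M² - 11*M)/(M*(-9 + M² - 11*M)))
O(o) - 1*46331 = 2*(-11 + 60)/(-9 + 60*(-11 + 60)) - 1*46331 = 2*49/(-9 + 60*49) - 46331 = 2*49/(-9 + 2940) - 46331 = 2*49/2931 - 46331 = 2*(1/2931)*49 - 46331 = 98/2931 - 46331 = -135796063/2931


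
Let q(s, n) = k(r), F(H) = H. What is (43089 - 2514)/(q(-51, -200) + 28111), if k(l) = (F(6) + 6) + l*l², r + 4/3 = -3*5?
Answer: 1095525/641672 ≈ 1.7073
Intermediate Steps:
r = -49/3 (r = -4/3 - 3*5 = -4/3 - 15 = -49/3 ≈ -16.333)
k(l) = 12 + l³ (k(l) = (6 + 6) + l*l² = 12 + l³)
q(s, n) = -117325/27 (q(s, n) = 12 + (-49/3)³ = 12 - 117649/27 = -117325/27)
(43089 - 2514)/(q(-51, -200) + 28111) = (43089 - 2514)/(-117325/27 + 28111) = 40575/(641672/27) = 40575*(27/641672) = 1095525/641672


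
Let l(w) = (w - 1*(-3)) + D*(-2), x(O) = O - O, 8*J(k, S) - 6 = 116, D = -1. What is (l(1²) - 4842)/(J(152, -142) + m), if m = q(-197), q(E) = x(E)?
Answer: -19344/61 ≈ -317.11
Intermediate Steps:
J(k, S) = 61/4 (J(k, S) = ¾ + (⅛)*116 = ¾ + 29/2 = 61/4)
x(O) = 0
q(E) = 0
m = 0
l(w) = 5 + w (l(w) = (w - 1*(-3)) - 1*(-2) = (w + 3) + 2 = (3 + w) + 2 = 5 + w)
(l(1²) - 4842)/(J(152, -142) + m) = ((5 + 1²) - 4842)/(61/4 + 0) = ((5 + 1) - 4842)/(61/4) = (6 - 4842)*(4/61) = -4836*4/61 = -19344/61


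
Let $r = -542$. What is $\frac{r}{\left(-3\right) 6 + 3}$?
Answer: $\frac{542}{15} \approx 36.133$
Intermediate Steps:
$\frac{r}{\left(-3\right) 6 + 3} = \frac{1}{\left(-3\right) 6 + 3} \left(-542\right) = \frac{1}{-18 + 3} \left(-542\right) = \frac{1}{-15} \left(-542\right) = \left(- \frac{1}{15}\right) \left(-542\right) = \frac{542}{15}$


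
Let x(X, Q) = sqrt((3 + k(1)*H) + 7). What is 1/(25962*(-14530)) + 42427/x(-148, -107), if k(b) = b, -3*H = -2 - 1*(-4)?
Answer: -1/377227860 + 6061*sqrt(21)/2 ≈ 13888.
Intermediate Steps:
H = -2/3 (H = -(-2 - 1*(-4))/3 = -(-2 + 4)/3 = -1/3*2 = -2/3 ≈ -0.66667)
x(X, Q) = 2*sqrt(21)/3 (x(X, Q) = sqrt((3 + 1*(-2/3)) + 7) = sqrt((3 - 2/3) + 7) = sqrt(7/3 + 7) = sqrt(28/3) = 2*sqrt(21)/3)
1/(25962*(-14530)) + 42427/x(-148, -107) = 1/(25962*(-14530)) + 42427/((2*sqrt(21)/3)) = (1/25962)*(-1/14530) + 42427*(sqrt(21)/14) = -1/377227860 + 6061*sqrt(21)/2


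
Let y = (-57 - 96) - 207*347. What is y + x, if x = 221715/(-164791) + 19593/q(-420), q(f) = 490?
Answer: -829893273381/11535370 ≈ -71943.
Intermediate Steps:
y = -71982 (y = -153 - 71829 = -71982)
x = 445729959/11535370 (x = 221715/(-164791) + 19593/490 = 221715*(-1/164791) + 19593*(1/490) = -221715/164791 + 2799/70 = 445729959/11535370 ≈ 38.640)
y + x = -71982 + 445729959/11535370 = -829893273381/11535370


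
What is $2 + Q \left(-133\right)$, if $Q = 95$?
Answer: $-12633$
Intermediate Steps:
$2 + Q \left(-133\right) = 2 + 95 \left(-133\right) = 2 - 12635 = -12633$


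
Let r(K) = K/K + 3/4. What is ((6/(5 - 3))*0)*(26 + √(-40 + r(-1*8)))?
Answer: 0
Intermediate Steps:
r(K) = 7/4 (r(K) = 1 + 3*(¼) = 1 + ¾ = 7/4)
((6/(5 - 3))*0)*(26 + √(-40 + r(-1*8))) = ((6/(5 - 3))*0)*(26 + √(-40 + 7/4)) = ((6/2)*0)*(26 + √(-153/4)) = ((6*(½))*0)*(26 + 3*I*√17/2) = (3*0)*(26 + 3*I*√17/2) = 0*(26 + 3*I*√17/2) = 0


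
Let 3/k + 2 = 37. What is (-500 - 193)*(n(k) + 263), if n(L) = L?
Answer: -911592/5 ≈ -1.8232e+5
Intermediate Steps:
k = 3/35 (k = 3/(-2 + 37) = 3/35 ≈ 0.085714)
(-500 - 193)*(n(k) + 263) = (-500 - 193)*(3/35 + 263) = -693*9208/35 = -911592/5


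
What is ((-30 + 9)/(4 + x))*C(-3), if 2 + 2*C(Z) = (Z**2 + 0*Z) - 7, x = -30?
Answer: 0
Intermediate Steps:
C(Z) = -9/2 + Z**2/2 (C(Z) = -1 + ((Z**2 + 0*Z) - 7)/2 = -1 + ((Z**2 + 0) - 7)/2 = -1 + (Z**2 - 7)/2 = -1 + (-7 + Z**2)/2 = -1 + (-7/2 + Z**2/2) = -9/2 + Z**2/2)
((-30 + 9)/(4 + x))*C(-3) = ((-30 + 9)/(4 - 30))*(-9/2 + (1/2)*(-3)**2) = (-21/(-26))*(-9/2 + (1/2)*9) = (-21*(-1/26))*(-9/2 + 9/2) = (21/26)*0 = 0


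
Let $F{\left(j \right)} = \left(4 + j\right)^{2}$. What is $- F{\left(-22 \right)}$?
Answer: $-324$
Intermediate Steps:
$- F{\left(-22 \right)} = - \left(4 - 22\right)^{2} = - \left(-18\right)^{2} = \left(-1\right) 324 = -324$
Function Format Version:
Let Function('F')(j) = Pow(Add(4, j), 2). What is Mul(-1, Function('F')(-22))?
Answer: -324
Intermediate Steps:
Mul(-1, Function('F')(-22)) = Mul(-1, Pow(Add(4, -22), 2)) = Mul(-1, Pow(-18, 2)) = Mul(-1, 324) = -324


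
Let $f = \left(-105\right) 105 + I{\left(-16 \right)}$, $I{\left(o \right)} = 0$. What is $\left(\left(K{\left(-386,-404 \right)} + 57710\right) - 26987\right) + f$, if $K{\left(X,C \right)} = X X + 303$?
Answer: $168997$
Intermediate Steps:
$K{\left(X,C \right)} = 303 + X^{2}$ ($K{\left(X,C \right)} = X^{2} + 303 = 303 + X^{2}$)
$f = -11025$ ($f = \left(-105\right) 105 + 0 = -11025 + 0 = -11025$)
$\left(\left(K{\left(-386,-404 \right)} + 57710\right) - 26987\right) + f = \left(\left(\left(303 + \left(-386\right)^{2}\right) + 57710\right) - 26987\right) - 11025 = \left(\left(\left(303 + 148996\right) + 57710\right) - 26987\right) - 11025 = \left(\left(149299 + 57710\right) - 26987\right) - 11025 = \left(207009 - 26987\right) - 11025 = 180022 - 11025 = 168997$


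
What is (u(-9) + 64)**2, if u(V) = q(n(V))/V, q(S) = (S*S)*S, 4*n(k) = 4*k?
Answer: 21025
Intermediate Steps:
n(k) = k (n(k) = (4*k)/4 = k)
q(S) = S**3 (q(S) = S**2*S = S**3)
u(V) = V**2 (u(V) = V**3/V = V**2)
(u(-9) + 64)**2 = ((-9)**2 + 64)**2 = (81 + 64)**2 = 145**2 = 21025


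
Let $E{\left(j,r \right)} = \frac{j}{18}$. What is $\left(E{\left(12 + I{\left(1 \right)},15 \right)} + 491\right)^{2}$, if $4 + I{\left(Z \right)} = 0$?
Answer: $\frac{19562929}{81} \approx 2.4152 \cdot 10^{5}$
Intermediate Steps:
$I{\left(Z \right)} = -4$ ($I{\left(Z \right)} = -4 + 0 = -4$)
$E{\left(j,r \right)} = \frac{j}{18}$ ($E{\left(j,r \right)} = j \frac{1}{18} = \frac{j}{18}$)
$\left(E{\left(12 + I{\left(1 \right)},15 \right)} + 491\right)^{2} = \left(\frac{12 - 4}{18} + 491\right)^{2} = \left(\frac{1}{18} \cdot 8 + 491\right)^{2} = \left(\frac{4}{9} + 491\right)^{2} = \left(\frac{4423}{9}\right)^{2} = \frac{19562929}{81}$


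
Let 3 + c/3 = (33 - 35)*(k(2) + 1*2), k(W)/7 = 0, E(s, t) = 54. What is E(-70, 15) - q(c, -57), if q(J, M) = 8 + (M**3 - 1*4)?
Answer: 185243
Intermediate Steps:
k(W) = 0 (k(W) = 7*0 = 0)
c = -21 (c = -9 + 3*((33 - 35)*(0 + 1*2)) = -9 + 3*(-2*(0 + 2)) = -9 + 3*(-2*2) = -9 + 3*(-4) = -9 - 12 = -21)
q(J, M) = 4 + M**3 (q(J, M) = 8 + (M**3 - 4) = 8 + (-4 + M**3) = 4 + M**3)
E(-70, 15) - q(c, -57) = 54 - (4 + (-57)**3) = 54 - (4 - 185193) = 54 - 1*(-185189) = 54 + 185189 = 185243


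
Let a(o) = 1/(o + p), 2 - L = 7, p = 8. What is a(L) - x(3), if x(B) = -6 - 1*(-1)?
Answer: 16/3 ≈ 5.3333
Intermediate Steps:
L = -5 (L = 2 - 1*7 = 2 - 7 = -5)
a(o) = 1/(8 + o) (a(o) = 1/(o + 8) = 1/(8 + o))
x(B) = -5 (x(B) = -6 + 1 = -5)
a(L) - x(3) = 1/(8 - 5) - 1*(-5) = 1/3 + 5 = ⅓ + 5 = 16/3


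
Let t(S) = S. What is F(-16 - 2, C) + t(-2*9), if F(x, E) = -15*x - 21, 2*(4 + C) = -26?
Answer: 231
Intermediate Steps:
C = -17 (C = -4 + (½)*(-26) = -4 - 13 = -17)
F(x, E) = -21 - 15*x
F(-16 - 2, C) + t(-2*9) = (-21 - 15*(-16 - 2)) - 2*9 = (-21 - 15*(-18)) - 18 = (-21 + 270) - 18 = 249 - 18 = 231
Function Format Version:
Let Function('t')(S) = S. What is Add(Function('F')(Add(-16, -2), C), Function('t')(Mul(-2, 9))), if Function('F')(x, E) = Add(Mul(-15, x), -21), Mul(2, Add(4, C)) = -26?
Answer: 231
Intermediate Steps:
C = -17 (C = Add(-4, Mul(Rational(1, 2), -26)) = Add(-4, -13) = -17)
Function('F')(x, E) = Add(-21, Mul(-15, x))
Add(Function('F')(Add(-16, -2), C), Function('t')(Mul(-2, 9))) = Add(Add(-21, Mul(-15, Add(-16, -2))), Mul(-2, 9)) = Add(Add(-21, Mul(-15, -18)), -18) = Add(Add(-21, 270), -18) = Add(249, -18) = 231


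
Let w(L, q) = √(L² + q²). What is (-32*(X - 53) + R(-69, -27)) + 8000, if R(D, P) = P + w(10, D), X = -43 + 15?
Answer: 10565 + √4861 ≈ 10635.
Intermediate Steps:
X = -28
R(D, P) = P + √(100 + D²) (R(D, P) = P + √(10² + D²) = P + √(100 + D²))
(-32*(X - 53) + R(-69, -27)) + 8000 = (-32*(-28 - 53) + (-27 + √(100 + (-69)²))) + 8000 = (-32*(-81) + (-27 + √(100 + 4761))) + 8000 = (2592 + (-27 + √4861)) + 8000 = (2565 + √4861) + 8000 = 10565 + √4861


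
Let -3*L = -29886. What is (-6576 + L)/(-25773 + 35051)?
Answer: 1693/4639 ≈ 0.36495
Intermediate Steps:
L = 9962 (L = -⅓*(-29886) = 9962)
(-6576 + L)/(-25773 + 35051) = (-6576 + 9962)/(-25773 + 35051) = 3386/9278 = 3386*(1/9278) = 1693/4639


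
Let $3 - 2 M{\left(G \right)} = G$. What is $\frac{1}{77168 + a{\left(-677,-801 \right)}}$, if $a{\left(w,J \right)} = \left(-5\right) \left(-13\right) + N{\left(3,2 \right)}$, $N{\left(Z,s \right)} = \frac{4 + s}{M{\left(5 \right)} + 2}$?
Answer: $\frac{1}{77239} \approx 1.2947 \cdot 10^{-5}$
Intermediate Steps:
$M{\left(G \right)} = \frac{3}{2} - \frac{G}{2}$
$N{\left(Z,s \right)} = 4 + s$ ($N{\left(Z,s \right)} = \frac{4 + s}{\left(\frac{3}{2} - \frac{5}{2}\right) + 2} = \frac{4 + s}{-1 + 2} = \frac{4 + s}{1} = \left(4 + s\right) 1 = 4 + s$)
$a{\left(w,J \right)} = 71$ ($a{\left(w,J \right)} = \left(-5\right) \left(-13\right) + \left(4 + 2\right) = 65 + 6 = 71$)
$\frac{1}{77168 + a{\left(-677,-801 \right)}} = \frac{1}{77168 + 71} = \frac{1}{77239}$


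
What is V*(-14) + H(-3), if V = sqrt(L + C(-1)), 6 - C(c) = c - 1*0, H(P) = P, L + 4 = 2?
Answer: -3 - 14*sqrt(5) ≈ -34.305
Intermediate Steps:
L = -2 (L = -4 + 2 = -2)
C(c) = 6 - c (C(c) = 6 - (c - 1*0) = 6 - (c + 0) = 6 - c)
V = sqrt(5) (V = sqrt(-2 + (6 - 1*(-1))) = sqrt(-2 + (6 + 1)) = sqrt(-2 + 7) = sqrt(5) ≈ 2.2361)
V*(-14) + H(-3) = sqrt(5)*(-14) - 3 = -14*sqrt(5) - 3 = -3 - 14*sqrt(5)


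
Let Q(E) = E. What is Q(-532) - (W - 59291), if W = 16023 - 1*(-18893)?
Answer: 23843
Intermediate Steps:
W = 34916 (W = 16023 + 18893 = 34916)
Q(-532) - (W - 59291) = -532 - (34916 - 59291) = -532 - 1*(-24375) = -532 + 24375 = 23843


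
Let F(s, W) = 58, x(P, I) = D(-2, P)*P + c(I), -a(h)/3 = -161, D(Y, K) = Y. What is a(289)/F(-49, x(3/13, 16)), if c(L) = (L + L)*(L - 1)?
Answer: 483/58 ≈ 8.3276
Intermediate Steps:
c(L) = 2*L*(-1 + L) (c(L) = (2*L)*(-1 + L) = 2*L*(-1 + L))
a(h) = 483 (a(h) = -3*(-161) = 483)
x(P, I) = -2*P + 2*I*(-1 + I)
a(289)/F(-49, x(3/13, 16)) = 483/58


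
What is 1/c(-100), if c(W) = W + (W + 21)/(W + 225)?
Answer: -125/12579 ≈ -0.0099372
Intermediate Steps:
c(W) = W + (21 + W)/(225 + W)
1/c(-100) = 1/((21 + (-100)² + 226*(-100))/(225 - 100)) = 1/((21 + 10000 - 22600)/125) = 1/((1/125)*(-12579)) = 1/(-12579/125) = -125/12579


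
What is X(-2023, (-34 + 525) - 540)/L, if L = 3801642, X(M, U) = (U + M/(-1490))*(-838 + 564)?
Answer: 9725219/2832223290 ≈ 0.0034338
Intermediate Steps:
X(M, U) = -274*U + 137*M/745 (X(M, U) = (U + M*(-1/1490))*(-274) = (U - M/1490)*(-274) = -274*U + 137*M/745)
X(-2023, (-34 + 525) - 540)/L = (-274*((-34 + 525) - 540) + (137/745)*(-2023))/3801642 = (-274*(491 - 540) - 277151/745)*(1/3801642) = (-274*(-49) - 277151/745)*(1/3801642) = (13426 - 277151/745)*(1/3801642) = (9725219/745)*(1/3801642) = 9725219/2832223290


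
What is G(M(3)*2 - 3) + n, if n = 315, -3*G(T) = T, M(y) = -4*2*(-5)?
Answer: 868/3 ≈ 289.33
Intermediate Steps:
M(y) = 40 (M(y) = -8*(-5) = 40)
G(T) = -T/3
G(M(3)*2 - 3) + n = -(40*2 - 3)/3 + 315 = -(80 - 3)/3 + 315 = -⅓*77 + 315 = -77/3 + 315 = 868/3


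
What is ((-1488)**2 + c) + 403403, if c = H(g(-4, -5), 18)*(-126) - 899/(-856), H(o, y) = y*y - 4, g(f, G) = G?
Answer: 2206107211/856 ≈ 2.5772e+6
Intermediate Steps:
H(o, y) = -4 + y**2 (H(o, y) = y**2 - 4 = -4 + y**2)
c = -34513021/856 (c = (-4 + 18**2)*(-126) - 899/(-856) = (-4 + 324)*(-126) - 899*(-1/856) = 320*(-126) + 899/856 = -40320 + 899/856 = -34513021/856 ≈ -40319.)
((-1488)**2 + c) + 403403 = ((-1488)**2 - 34513021/856) + 403403 = (2214144 - 34513021/856) + 403403 = 1860794243/856 + 403403 = 2206107211/856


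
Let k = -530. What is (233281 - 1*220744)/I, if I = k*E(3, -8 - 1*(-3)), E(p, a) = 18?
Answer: -1393/1060 ≈ -1.3142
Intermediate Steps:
I = -9540 (I = -530*18 = -9540)
(233281 - 1*220744)/I = (233281 - 1*220744)/(-9540) = (233281 - 220744)*(-1/9540) = 12537*(-1/9540) = -1393/1060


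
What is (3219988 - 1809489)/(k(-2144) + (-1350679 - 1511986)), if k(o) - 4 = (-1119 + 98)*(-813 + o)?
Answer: 1410499/156436 ≈ 9.0165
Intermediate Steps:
k(o) = 830077 - 1021*o (k(o) = 4 + (-1119 + 98)*(-813 + o) = 4 - 1021*(-813 + o) = 4 + (830073 - 1021*o) = 830077 - 1021*o)
(3219988 - 1809489)/(k(-2144) + (-1350679 - 1511986)) = (3219988 - 1809489)/((830077 - 1021*(-2144)) + (-1350679 - 1511986)) = 1410499/((830077 + 2189024) - 2862665) = 1410499/(3019101 - 2862665) = 1410499/156436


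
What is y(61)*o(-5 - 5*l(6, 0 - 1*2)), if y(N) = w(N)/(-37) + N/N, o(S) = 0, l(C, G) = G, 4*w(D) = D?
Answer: 0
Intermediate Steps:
w(D) = D/4
y(N) = 1 - N/148 (y(N) = (N/4)/(-37) + N/N = (N/4)*(-1/37) + 1 = -N/148 + 1 = 1 - N/148)
y(61)*o(-5 - 5*l(6, 0 - 1*2)) = (1 - 1/148*61)*0 = (1 - 61/148)*0 = (87/148)*0 = 0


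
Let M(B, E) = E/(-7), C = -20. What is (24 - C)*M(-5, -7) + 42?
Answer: 86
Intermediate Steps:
M(B, E) = -E/7 (M(B, E) = E*(-1/7) = -E/7)
(24 - C)*M(-5, -7) + 42 = (24 - 1*(-20))*(-1/7*(-7)) + 42 = (24 + 20)*1 + 42 = 44*1 + 42 = 44 + 42 = 86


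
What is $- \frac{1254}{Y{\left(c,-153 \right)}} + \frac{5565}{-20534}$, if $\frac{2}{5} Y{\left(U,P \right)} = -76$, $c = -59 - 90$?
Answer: $\frac{649797}{102670} \approx 6.329$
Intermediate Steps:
$c = -149$ ($c = -59 - 90 = -149$)
$Y{\left(U,P \right)} = -190$ ($Y{\left(U,P \right)} = \frac{5}{2} \left(-76\right) = -190$)
$- \frac{1254}{Y{\left(c,-153 \right)}} + \frac{5565}{-20534} = - \frac{1254}{-190} + \frac{5565}{-20534} = \left(-1254\right) \left(- \frac{1}{190}\right) + 5565 \left(- \frac{1}{20534}\right) = \frac{33}{5} - \frac{5565}{20534} = \frac{649797}{102670}$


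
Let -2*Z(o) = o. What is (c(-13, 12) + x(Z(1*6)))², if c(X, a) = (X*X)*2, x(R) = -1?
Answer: 113569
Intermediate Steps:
Z(o) = -o/2
c(X, a) = 2*X² (c(X, a) = X²*2 = 2*X²)
(c(-13, 12) + x(Z(1*6)))² = (2*(-13)² - 1)² = (2*169 - 1)² = (338 - 1)² = 337² = 113569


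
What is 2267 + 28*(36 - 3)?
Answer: 3191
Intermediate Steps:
2267 + 28*(36 - 3) = 2267 + 28*33 = 2267 + 924 = 3191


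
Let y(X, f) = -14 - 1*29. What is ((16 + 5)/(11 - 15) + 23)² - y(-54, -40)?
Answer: 5729/16 ≈ 358.06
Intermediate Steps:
y(X, f) = -43 (y(X, f) = -14 - 29 = -43)
((16 + 5)/(11 - 15) + 23)² - y(-54, -40) = ((16 + 5)/(11 - 15) + 23)² - 1*(-43) = (21/(-4) + 23)² + 43 = (21*(-¼) + 23)² + 43 = (-21/4 + 23)² + 43 = (71/4)² + 43 = 5041/16 + 43 = 5729/16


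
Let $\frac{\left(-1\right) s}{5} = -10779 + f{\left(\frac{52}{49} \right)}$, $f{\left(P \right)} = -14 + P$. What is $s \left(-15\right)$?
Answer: $- \frac{39660375}{49} \approx -8.094 \cdot 10^{5}$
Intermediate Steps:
$s = \frac{2644025}{49}$ ($s = - 5 \left(-10779 - \left(14 - \frac{52}{49}\right)\right) = - 5 \left(-10779 + \left(-14 + 52 \cdot \frac{1}{49}\right)\right) = - 5 \left(-10779 + \left(-14 + \frac{52}{49}\right)\right) = - 5 \left(-10779 - \frac{634}{49}\right) = \left(-5\right) \left(- \frac{528805}{49}\right) = \frac{2644025}{49} \approx 53960.0$)
$s \left(-15\right) = \frac{2644025}{49} \left(-15\right) = - \frac{39660375}{49}$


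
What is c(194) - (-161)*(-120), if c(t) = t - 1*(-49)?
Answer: -19077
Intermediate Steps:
c(t) = 49 + t (c(t) = t + 49 = 49 + t)
c(194) - (-161)*(-120) = (49 + 194) - (-161)*(-120) = 243 - 1*19320 = 243 - 19320 = -19077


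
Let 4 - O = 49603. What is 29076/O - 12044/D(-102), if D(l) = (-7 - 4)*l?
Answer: -3181786/281061 ≈ -11.321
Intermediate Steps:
O = -49599 (O = 4 - 1*49603 = 4 - 49603 = -49599)
D(l) = -11*l
29076/O - 12044/D(-102) = 29076/(-49599) - 12044/((-11*(-102))) = 29076*(-1/49599) - 12044/1122 = -9692/16533 - 12044*1/1122 = -9692/16533 - 6022/561 = -3181786/281061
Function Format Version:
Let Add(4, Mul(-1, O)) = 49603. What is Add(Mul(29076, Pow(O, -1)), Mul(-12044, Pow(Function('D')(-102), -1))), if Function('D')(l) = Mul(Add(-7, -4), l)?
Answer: Rational(-3181786, 281061) ≈ -11.321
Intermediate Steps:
O = -49599 (O = Add(4, Mul(-1, 49603)) = Add(4, -49603) = -49599)
Function('D')(l) = Mul(-11, l)
Add(Mul(29076, Pow(O, -1)), Mul(-12044, Pow(Function('D')(-102), -1))) = Add(Mul(29076, Pow(-49599, -1)), Mul(-12044, Pow(Mul(-11, -102), -1))) = Add(Mul(29076, Rational(-1, 49599)), Mul(-12044, Pow(1122, -1))) = Add(Rational(-9692, 16533), Mul(-12044, Rational(1, 1122))) = Add(Rational(-9692, 16533), Rational(-6022, 561)) = Rational(-3181786, 281061)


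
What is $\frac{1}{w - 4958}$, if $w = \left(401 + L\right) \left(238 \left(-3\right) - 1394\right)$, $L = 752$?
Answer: $- \frac{1}{2435482} \approx -4.106 \cdot 10^{-7}$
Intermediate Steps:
$w = -2430524$ ($w = \left(401 + 752\right) \left(238 \left(-3\right) - 1394\right) = 1153 \left(-714 - 1394\right) = 1153 \left(-2108\right) = -2430524$)
$\frac{1}{w - 4958} = \frac{1}{-2430524 - 4958} = \frac{1}{-2435482} = - \frac{1}{2435482}$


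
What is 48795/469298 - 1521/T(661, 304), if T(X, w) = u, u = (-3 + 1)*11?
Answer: 178718937/2581139 ≈ 69.240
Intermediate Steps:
u = -22 (u = -2*11 = -22)
T(X, w) = -22
48795/469298 - 1521/T(661, 304) = 48795/469298 - 1521/(-22) = 48795*(1/469298) - 1521*(-1/22) = 48795/469298 + 1521/22 = 178718937/2581139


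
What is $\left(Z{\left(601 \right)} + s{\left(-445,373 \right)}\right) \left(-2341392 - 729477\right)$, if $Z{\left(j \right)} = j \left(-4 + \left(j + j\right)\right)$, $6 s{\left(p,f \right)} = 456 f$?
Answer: $-2298072532674$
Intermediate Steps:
$s{\left(p,f \right)} = 76 f$ ($s{\left(p,f \right)} = \frac{456 f}{6} = 76 f$)
$Z{\left(j \right)} = j \left(-4 + 2 j\right)$
$\left(Z{\left(601 \right)} + s{\left(-445,373 \right)}\right) \left(-2341392 - 729477\right) = \left(2 \cdot 601 \left(-2 + 601\right) + 76 \cdot 373\right) \left(-2341392 - 729477\right) = \left(2 \cdot 601 \cdot 599 + 28348\right) \left(-3070869\right) = \left(719998 + 28348\right) \left(-3070869\right) = 748346 \left(-3070869\right) = -2298072532674$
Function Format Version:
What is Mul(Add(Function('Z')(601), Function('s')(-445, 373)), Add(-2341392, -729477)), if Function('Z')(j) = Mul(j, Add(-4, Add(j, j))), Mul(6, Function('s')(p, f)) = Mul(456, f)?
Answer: -2298072532674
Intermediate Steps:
Function('s')(p, f) = Mul(76, f) (Function('s')(p, f) = Mul(Rational(1, 6), Mul(456, f)) = Mul(76, f))
Function('Z')(j) = Mul(j, Add(-4, Mul(2, j)))
Mul(Add(Function('Z')(601), Function('s')(-445, 373)), Add(-2341392, -729477)) = Mul(Add(Mul(2, 601, Add(-2, 601)), Mul(76, 373)), Add(-2341392, -729477)) = Mul(Add(Mul(2, 601, 599), 28348), -3070869) = Mul(Add(719998, 28348), -3070869) = Mul(748346, -3070869) = -2298072532674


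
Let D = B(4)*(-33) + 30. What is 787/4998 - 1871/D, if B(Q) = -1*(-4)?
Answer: 15411/833 ≈ 18.501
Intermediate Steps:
B(Q) = 4
D = -102 (D = 4*(-33) + 30 = -132 + 30 = -102)
787/4998 - 1871/D = 787/4998 - 1871/(-102) = 787*(1/4998) - 1871*(-1/102) = 787/4998 + 1871/102 = 15411/833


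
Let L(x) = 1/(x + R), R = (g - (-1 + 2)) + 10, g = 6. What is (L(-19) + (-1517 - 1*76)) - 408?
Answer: -8005/4 ≈ -2001.3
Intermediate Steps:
R = 15 (R = (6 - (-1 + 2)) + 10 = (6 - 1*1) + 10 = (6 - 1) + 10 = 5 + 10 = 15)
L(x) = 1/(15 + x) (L(x) = 1/(x + 15) = 1/(15 + x))
(L(-19) + (-1517 - 1*76)) - 408 = (1/(15 - 19) + (-1517 - 1*76)) - 408 = (1/(-4) + (-1517 - 76)) - 408 = (-1/4 - 1593) - 408 = -6373/4 - 408 = -8005/4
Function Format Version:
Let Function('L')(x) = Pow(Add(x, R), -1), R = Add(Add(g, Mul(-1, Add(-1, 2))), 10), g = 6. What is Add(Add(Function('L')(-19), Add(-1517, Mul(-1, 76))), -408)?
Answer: Rational(-8005, 4) ≈ -2001.3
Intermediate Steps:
R = 15 (R = Add(Add(6, Mul(-1, Add(-1, 2))), 10) = Add(Add(6, Mul(-1, 1)), 10) = Add(Add(6, -1), 10) = Add(5, 10) = 15)
Function('L')(x) = Pow(Add(15, x), -1) (Function('L')(x) = Pow(Add(x, 15), -1) = Pow(Add(15, x), -1))
Add(Add(Function('L')(-19), Add(-1517, Mul(-1, 76))), -408) = Add(Add(Pow(Add(15, -19), -1), Add(-1517, Mul(-1, 76))), -408) = Add(Add(Pow(-4, -1), Add(-1517, -76)), -408) = Add(Add(Rational(-1, 4), -1593), -408) = Add(Rational(-6373, 4), -408) = Rational(-8005, 4)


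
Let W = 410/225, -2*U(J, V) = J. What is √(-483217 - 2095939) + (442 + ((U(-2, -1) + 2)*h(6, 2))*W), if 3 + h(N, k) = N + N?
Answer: 2456/5 + 2*I*√644789 ≈ 491.2 + 1606.0*I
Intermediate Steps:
U(J, V) = -J/2
h(N, k) = -3 + 2*N (h(N, k) = -3 + (N + N) = -3 + 2*N)
W = 82/45 (W = 410*(1/225) = 82/45 ≈ 1.8222)
√(-483217 - 2095939) + (442 + ((U(-2, -1) + 2)*h(6, 2))*W) = √(-483217 - 2095939) + (442 + ((-½*(-2) + 2)*(-3 + 2*6))*(82/45)) = √(-2579156) + (442 + ((1 + 2)*(-3 + 12))*(82/45)) = 2*I*√644789 + (442 + (3*9)*(82/45)) = 2*I*√644789 + (442 + 27*(82/45)) = 2*I*√644789 + (442 + 246/5) = 2*I*√644789 + 2456/5 = 2456/5 + 2*I*√644789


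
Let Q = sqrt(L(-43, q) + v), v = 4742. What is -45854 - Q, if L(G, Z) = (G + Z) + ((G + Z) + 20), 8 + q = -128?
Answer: -45854 - 2*sqrt(1101) ≈ -45920.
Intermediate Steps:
q = -136 (q = -8 - 128 = -136)
L(G, Z) = 20 + 2*G + 2*Z (L(G, Z) = (G + Z) + (20 + G + Z) = 20 + 2*G + 2*Z)
Q = 2*sqrt(1101) (Q = sqrt((20 + 2*(-43) + 2*(-136)) + 4742) = sqrt((20 - 86 - 272) + 4742) = sqrt(-338 + 4742) = sqrt(4404) = 2*sqrt(1101) ≈ 66.363)
-45854 - Q = -45854 - 2*sqrt(1101)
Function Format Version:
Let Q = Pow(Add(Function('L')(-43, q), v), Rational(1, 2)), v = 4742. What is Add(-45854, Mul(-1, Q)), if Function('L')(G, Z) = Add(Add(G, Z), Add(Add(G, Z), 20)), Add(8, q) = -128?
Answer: Add(-45854, Mul(-2, Pow(1101, Rational(1, 2)))) ≈ -45920.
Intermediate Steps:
q = -136 (q = Add(-8, -128) = -136)
Function('L')(G, Z) = Add(20, Mul(2, G), Mul(2, Z)) (Function('L')(G, Z) = Add(Add(G, Z), Add(20, G, Z)) = Add(20, Mul(2, G), Mul(2, Z)))
Q = Mul(2, Pow(1101, Rational(1, 2))) (Q = Pow(Add(Add(20, Mul(2, -43), Mul(2, -136)), 4742), Rational(1, 2)) = Pow(Add(Add(20, -86, -272), 4742), Rational(1, 2)) = Pow(Add(-338, 4742), Rational(1, 2)) = Pow(4404, Rational(1, 2)) = Mul(2, Pow(1101, Rational(1, 2))) ≈ 66.363)
Add(-45854, Mul(-1, Q)) = Add(-45854, Mul(-1, Mul(2, Pow(1101, Rational(1, 2))))) = Add(-45854, Mul(-2, Pow(1101, Rational(1, 2))))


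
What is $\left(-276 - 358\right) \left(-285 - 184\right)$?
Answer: $297346$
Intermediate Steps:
$\left(-276 - 358\right) \left(-285 - 184\right) = \left(-634\right) \left(-469\right) = 297346$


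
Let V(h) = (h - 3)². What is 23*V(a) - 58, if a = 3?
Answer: -58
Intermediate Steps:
V(h) = (-3 + h)²
23*V(a) - 58 = 23*(-3 + 3)² - 58 = 23*0² - 58 = 23*0 - 58 = 0 - 58 = -58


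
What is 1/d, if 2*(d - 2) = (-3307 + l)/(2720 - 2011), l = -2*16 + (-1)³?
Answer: -709/252 ≈ -2.8135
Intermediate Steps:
l = -33 (l = -32 - 1 = -33)
d = -252/709 (d = 2 + ((-3307 - 33)/(2720 - 2011))/2 = 2 + (-3340/709)/2 = 2 + (-3340*1/709)/2 = 2 + (½)*(-3340/709) = 2 - 1670/709 = -252/709 ≈ -0.35543)
1/d = 1/(-252/709) = -709/252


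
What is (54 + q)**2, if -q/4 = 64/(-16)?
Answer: 4900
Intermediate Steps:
q = 16 (q = -256/(-16) = -256*(-1)/16 = -4*(-4) = 16)
(54 + q)**2 = (54 + 16)**2 = 70**2 = 4900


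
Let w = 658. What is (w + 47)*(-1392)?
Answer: -981360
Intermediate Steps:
(w + 47)*(-1392) = (658 + 47)*(-1392) = 705*(-1392) = -981360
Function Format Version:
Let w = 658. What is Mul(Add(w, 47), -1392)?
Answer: -981360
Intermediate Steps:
Mul(Add(w, 47), -1392) = Mul(Add(658, 47), -1392) = Mul(705, -1392) = -981360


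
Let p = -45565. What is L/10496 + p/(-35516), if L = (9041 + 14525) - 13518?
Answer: 62734/28003 ≈ 2.2403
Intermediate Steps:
L = 10048 (L = 23566 - 13518 = 10048)
L/10496 + p/(-35516) = 10048/10496 - 45565/(-35516) = 10048*(1/10496) - 45565*(-1/35516) = 157/164 + 3505/2732 = 62734/28003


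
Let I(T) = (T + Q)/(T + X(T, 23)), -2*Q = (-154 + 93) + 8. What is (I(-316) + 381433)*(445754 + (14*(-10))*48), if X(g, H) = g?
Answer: 105836146316647/632 ≈ 1.6746e+11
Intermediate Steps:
Q = 53/2 (Q = -((-154 + 93) + 8)/2 = -(-61 + 8)/2 = -1/2*(-53) = 53/2 ≈ 26.500)
I(T) = (53/2 + T)/(2*T) (I(T) = (T + 53/2)/(T + T) = (53/2 + T)/((2*T)) = (53/2 + T)*(1/(2*T)) = (53/2 + T)/(2*T))
(I(-316) + 381433)*(445754 + (14*(-10))*48) = ((1/4)*(53 + 2*(-316))/(-316) + 381433)*(445754 + (14*(-10))*48) = ((1/4)*(-1/316)*(53 - 632) + 381433)*(445754 - 140*48) = ((1/4)*(-1/316)*(-579) + 381433)*(445754 - 6720) = (579/1264 + 381433)*439034 = (482131891/1264)*439034 = 105836146316647/632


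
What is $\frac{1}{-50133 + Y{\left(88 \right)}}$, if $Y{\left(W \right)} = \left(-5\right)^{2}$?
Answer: $- \frac{1}{50108} \approx -1.9957 \cdot 10^{-5}$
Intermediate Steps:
$Y{\left(W \right)} = 25$
$\frac{1}{-50133 + Y{\left(88 \right)}} = \frac{1}{-50133 + 25} = \frac{1}{-50108} = - \frac{1}{50108}$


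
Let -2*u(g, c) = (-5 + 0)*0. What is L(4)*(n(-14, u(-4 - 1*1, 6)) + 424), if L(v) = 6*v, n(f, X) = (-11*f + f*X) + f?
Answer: 13536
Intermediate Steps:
u(g, c) = 0 (u(g, c) = -(-5 + 0)*0/2 = -(-5)*0/2 = -½*0 = 0)
n(f, X) = -10*f + X*f (n(f, X) = (-11*f + X*f) + f = -10*f + X*f)
L(4)*(n(-14, u(-4 - 1*1, 6)) + 424) = (6*4)*(-14*(-10 + 0) + 424) = 24*(-14*(-10) + 424) = 24*(140 + 424) = 24*564 = 13536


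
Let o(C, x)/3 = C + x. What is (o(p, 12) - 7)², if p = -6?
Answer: 121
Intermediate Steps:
o(C, x) = 3*C + 3*x (o(C, x) = 3*(C + x) = 3*C + 3*x)
(o(p, 12) - 7)² = ((3*(-6) + 3*12) - 7)² = ((-18 + 36) - 7)² = (18 - 7)² = 11² = 121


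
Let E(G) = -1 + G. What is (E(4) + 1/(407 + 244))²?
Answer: 3818116/423801 ≈ 9.0092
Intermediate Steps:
(E(4) + 1/(407 + 244))² = ((-1 + 4) + 1/(407 + 244))² = (3 + 1/651)² = (1954/651)² = 3818116/423801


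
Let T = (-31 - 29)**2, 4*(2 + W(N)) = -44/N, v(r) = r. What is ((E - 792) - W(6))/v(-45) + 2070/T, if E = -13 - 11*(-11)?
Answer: 3389/216 ≈ 15.690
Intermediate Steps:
W(N) = -2 - 11/N (W(N) = -2 + (-44/N)/4 = -2 - 11/N)
T = 3600 (T = (-60)**2 = 3600)
E = 108 (E = -13 + 121 = 108)
((E - 792) - W(6))/v(-45) + 2070/T = ((108 - 792) - (-2 - 11/6))/(-45) + 2070/3600 = (-684 - (-2 - 11*1/6))*(-1/45) + 2070*(1/3600) = (-684 - (-2 - 11/6))*(-1/45) + 23/40 = (-684 - 1*(-23/6))*(-1/45) + 23/40 = (-684 + 23/6)*(-1/45) + 23/40 = -4081/6*(-1/45) + 23/40 = 4081/270 + 23/40 = 3389/216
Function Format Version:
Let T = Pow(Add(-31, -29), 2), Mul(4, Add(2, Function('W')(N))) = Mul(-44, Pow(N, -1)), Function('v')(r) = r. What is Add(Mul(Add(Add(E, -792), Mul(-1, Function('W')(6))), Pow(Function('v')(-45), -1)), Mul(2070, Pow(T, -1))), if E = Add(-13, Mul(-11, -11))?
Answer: Rational(3389, 216) ≈ 15.690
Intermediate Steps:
Function('W')(N) = Add(-2, Mul(-11, Pow(N, -1))) (Function('W')(N) = Add(-2, Mul(Rational(1, 4), Mul(-44, Pow(N, -1)))) = Add(-2, Mul(-11, Pow(N, -1))))
T = 3600 (T = Pow(-60, 2) = 3600)
E = 108 (E = Add(-13, 121) = 108)
Add(Mul(Add(Add(E, -792), Mul(-1, Function('W')(6))), Pow(Function('v')(-45), -1)), Mul(2070, Pow(T, -1))) = Add(Mul(Add(Add(108, -792), Mul(-1, Add(-2, Mul(-11, Pow(6, -1))))), Pow(-45, -1)), Mul(2070, Pow(3600, -1))) = Add(Mul(Add(-684, Mul(-1, Add(-2, Mul(-11, Rational(1, 6))))), Rational(-1, 45)), Mul(2070, Rational(1, 3600))) = Add(Mul(Add(-684, Mul(-1, Add(-2, Rational(-11, 6)))), Rational(-1, 45)), Rational(23, 40)) = Add(Mul(Add(-684, Mul(-1, Rational(-23, 6))), Rational(-1, 45)), Rational(23, 40)) = Add(Mul(Add(-684, Rational(23, 6)), Rational(-1, 45)), Rational(23, 40)) = Add(Mul(Rational(-4081, 6), Rational(-1, 45)), Rational(23, 40)) = Add(Rational(4081, 270), Rational(23, 40)) = Rational(3389, 216)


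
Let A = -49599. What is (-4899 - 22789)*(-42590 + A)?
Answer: 2552529032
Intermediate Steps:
(-4899 - 22789)*(-42590 + A) = (-4899 - 22789)*(-42590 - 49599) = -27688*(-92189) = 2552529032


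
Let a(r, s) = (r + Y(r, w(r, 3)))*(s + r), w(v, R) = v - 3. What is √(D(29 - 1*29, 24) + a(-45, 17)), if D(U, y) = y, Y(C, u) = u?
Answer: 6*√73 ≈ 51.264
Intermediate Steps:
w(v, R) = -3 + v
a(r, s) = (-3 + 2*r)*(r + s) (a(r, s) = (r + (-3 + r))*(s + r) = (-3 + 2*r)*(r + s))
√(D(29 - 1*29, 24) + a(-45, 17)) = √(24 + ((-45)² - 45*17 - 45*(-3 - 45) + 17*(-3 - 45))) = √(24 + (2025 - 765 - 45*(-48) + 17*(-48))) = √(24 + (2025 - 765 + 2160 - 816)) = √(24 + 2604) = √2628 = 6*√73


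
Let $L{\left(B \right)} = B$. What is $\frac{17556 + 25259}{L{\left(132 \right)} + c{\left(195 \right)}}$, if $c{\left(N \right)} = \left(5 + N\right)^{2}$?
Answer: $\frac{42815}{40132} \approx 1.0669$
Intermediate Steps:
$\frac{17556 + 25259}{L{\left(132 \right)} + c{\left(195 \right)}} = \frac{17556 + 25259}{132 + \left(5 + 195\right)^{2}} = \frac{42815}{132 + 200^{2}} = \frac{42815}{132 + 40000} = \frac{42815}{40132}$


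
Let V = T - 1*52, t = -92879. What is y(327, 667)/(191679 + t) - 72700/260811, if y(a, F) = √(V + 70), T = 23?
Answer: -72700/260811 + √41/98800 ≈ -0.27868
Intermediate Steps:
V = -29 (V = 23 - 1*52 = 23 - 52 = -29)
y(a, F) = √41 (y(a, F) = √(-29 + 70) = √41)
y(327, 667)/(191679 + t) - 72700/260811 = √41/(191679 - 92879) - 72700/260811 = √41/98800 - 72700*1/260811 = √41*(1/98800) - 72700/260811 = √41/98800 - 72700/260811 = -72700/260811 + √41/98800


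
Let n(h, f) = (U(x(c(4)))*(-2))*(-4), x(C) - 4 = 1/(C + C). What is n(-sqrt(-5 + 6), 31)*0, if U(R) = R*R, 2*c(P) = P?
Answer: 0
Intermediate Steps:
c(P) = P/2
x(C) = 4 + 1/(2*C) (x(C) = 4 + 1/(C + C) = 4 + 1/(2*C))
U(R) = R**2
n(h, f) = 289/2 (n(h, f) = ((4 + 1/(2*(((1/2)*4))))**2*(-2))*(-4) = ((4 + (1/2)/2)**2*(-2))*(-4) = ((4 + (1/2)*(1/2))**2*(-2))*(-4) = ((4 + 1/4)**2*(-2))*(-4) = ((17/4)**2*(-2))*(-4) = ((289/16)*(-2))*(-4) = -289/8*(-4) = 289/2)
n(-sqrt(-5 + 6), 31)*0 = (289/2)*0 = 0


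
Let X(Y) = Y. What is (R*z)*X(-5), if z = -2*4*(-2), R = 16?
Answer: -1280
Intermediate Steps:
z = 16 (z = -8*(-2) = 16)
(R*z)*X(-5) = (16*16)*(-5) = 256*(-5) = -1280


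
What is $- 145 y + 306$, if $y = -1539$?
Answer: $223461$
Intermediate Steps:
$- 145 y + 306 = \left(-145\right) \left(-1539\right) + 306 = 223155 + 306 = 223461$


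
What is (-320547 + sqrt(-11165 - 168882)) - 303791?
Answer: -624338 + 17*I*sqrt(623) ≈ -6.2434e+5 + 424.32*I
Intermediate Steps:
(-320547 + sqrt(-11165 - 168882)) - 303791 = (-320547 + sqrt(-180047)) - 303791 = (-320547 + 17*I*sqrt(623)) - 303791 = -624338 + 17*I*sqrt(623)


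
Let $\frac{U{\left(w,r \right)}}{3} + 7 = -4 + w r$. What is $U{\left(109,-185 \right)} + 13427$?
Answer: $-47101$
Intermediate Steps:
$U{\left(w,r \right)} = -33 + 3 r w$ ($U{\left(w,r \right)} = -21 + 3 \left(-4 + w r\right) = -21 + 3 \left(-4 + r w\right) = -21 + \left(-12 + 3 r w\right) = -33 + 3 r w$)
$U{\left(109,-185 \right)} + 13427 = \left(-33 + 3 \left(-185\right) 109\right) + 13427 = \left(-33 - 60495\right) + 13427 = -60528 + 13427 = -47101$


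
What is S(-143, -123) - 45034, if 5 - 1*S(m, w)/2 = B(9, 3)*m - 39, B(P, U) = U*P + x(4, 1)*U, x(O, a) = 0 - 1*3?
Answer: -39798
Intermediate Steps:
x(O, a) = -3 (x(O, a) = 0 - 3 = -3)
B(P, U) = -3*U + P*U (B(P, U) = U*P - 3*U = P*U - 3*U = -3*U + P*U)
S(m, w) = 88 - 36*m (S(m, w) = 10 - 2*((3*(-3 + 9))*m - 39) = 10 - 2*((3*6)*m - 39) = 10 - 2*(18*m - 39) = 10 - 2*(-39 + 18*m) = 10 + (78 - 36*m) = 88 - 36*m)
S(-143, -123) - 45034 = (88 - 36*(-143)) - 45034 = (88 + 5148) - 45034 = 5236 - 45034 = -39798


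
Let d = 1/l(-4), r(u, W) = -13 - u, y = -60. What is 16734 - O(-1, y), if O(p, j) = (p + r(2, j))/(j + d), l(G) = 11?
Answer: 11027530/659 ≈ 16734.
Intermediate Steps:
d = 1/11 ≈ 0.090909
O(p, j) = (-15 + p)/(1/11 + j) (O(p, j) = (p + (-13 - 1*2))/(j + 1/11) = (p + (-13 - 2))/(1/11 + j) = (p - 15)/(1/11 + j) = (-15 + p)/(1/11 + j))
16734 - O(-1, y) = 16734 - 11*(-15 - 1)/(1 + 11*(-60)) = 16734 - 11*(-16)/(1 - 660) = 16734 - 11*(-16)/(-659) = 16734 - 11*(-1)*(-16)/659 = 16734 - 1*176/659 = 16734 - 176/659 = 11027530/659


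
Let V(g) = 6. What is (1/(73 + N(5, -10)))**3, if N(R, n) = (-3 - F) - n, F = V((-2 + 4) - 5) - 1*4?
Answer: 1/474552 ≈ 2.1073e-6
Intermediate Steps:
F = 2 (F = 6 - 1*4 = 6 - 4 = 2)
N(R, n) = -5 - n (N(R, n) = (-3 - 1*2) - n = (-3 - 2) - n = -5 - n)
(1/(73 + N(5, -10)))**3 = (1/(73 + (-5 - 1*(-10))))**3 = (1/(73 + (-5 + 10)))**3 = (1/(73 + 5))**3 = (1/78)**3 = 1/474552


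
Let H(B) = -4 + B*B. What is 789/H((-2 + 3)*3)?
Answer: 789/5 ≈ 157.80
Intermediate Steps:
H(B) = -4 + B**2
789/H((-2 + 3)*3) = 789/(-4 + ((-2 + 3)*3)**2) = 789/(-4 + (1*3)**2) = 789/(-4 + 3**2) = 789/(-4 + 9) = 789/5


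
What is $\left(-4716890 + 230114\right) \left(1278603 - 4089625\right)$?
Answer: $12612426045072$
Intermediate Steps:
$\left(-4716890 + 230114\right) \left(1278603 - 4089625\right) = \left(-4486776\right) \left(-2811022\right) = 12612426045072$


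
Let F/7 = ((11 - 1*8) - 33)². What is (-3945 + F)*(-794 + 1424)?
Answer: 1483650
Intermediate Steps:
F = 6300 (F = 7*((11 - 1*8) - 33)² = 7*((11 - 8) - 33)² = 7*(3 - 33)² = 7*(-30)² = 7*900 = 6300)
(-3945 + F)*(-794 + 1424) = (-3945 + 6300)*(-794 + 1424) = 2355*630 = 1483650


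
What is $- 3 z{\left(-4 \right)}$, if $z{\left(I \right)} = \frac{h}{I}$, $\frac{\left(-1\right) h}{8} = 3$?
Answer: $-18$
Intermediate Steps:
$h = -24$ ($h = \left(-8\right) 3 = -24$)
$z{\left(I \right)} = - \frac{24}{I}$
$- 3 z{\left(-4 \right)} = - 3 \left(- \frac{24}{-4}\right) = - 3 \left(\left(-24\right) \left(- \frac{1}{4}\right)\right) = \left(-3\right) 6 = -18$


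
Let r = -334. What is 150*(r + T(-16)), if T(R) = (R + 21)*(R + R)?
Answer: -74100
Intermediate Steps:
T(R) = 2*R*(21 + R) (T(R) = (21 + R)*(2*R) = 2*R*(21 + R))
150*(r + T(-16)) = 150*(-334 + 2*(-16)*(21 - 16)) = 150*(-334 + 2*(-16)*5) = 150*(-334 - 160) = 150*(-494) = -74100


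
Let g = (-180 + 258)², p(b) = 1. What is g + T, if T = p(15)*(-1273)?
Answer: 4811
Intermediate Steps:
T = -1273 (T = 1*(-1273) = -1273)
g = 6084 (g = 78² = 6084)
g + T = 6084 - 1273 = 4811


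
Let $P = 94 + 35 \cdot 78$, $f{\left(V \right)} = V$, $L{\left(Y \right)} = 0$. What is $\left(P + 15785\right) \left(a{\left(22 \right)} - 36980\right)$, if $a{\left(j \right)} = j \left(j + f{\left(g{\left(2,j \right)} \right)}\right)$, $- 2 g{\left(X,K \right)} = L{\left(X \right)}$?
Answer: $-679154064$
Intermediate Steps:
$g{\left(X,K \right)} = 0$ ($g{\left(X,K \right)} = \left(- \frac{1}{2}\right) 0 = 0$)
$P = 2824$ ($P = 94 + 2730 = 2824$)
$a{\left(j \right)} = j^{2}$ ($a{\left(j \right)} = j \left(j + 0\right) = j j = j^{2}$)
$\left(P + 15785\right) \left(a{\left(22 \right)} - 36980\right) = \left(2824 + 15785\right) \left(22^{2} - 36980\right) = 18609 \left(484 - 36980\right) = 18609 \left(-36496\right) = -679154064$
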